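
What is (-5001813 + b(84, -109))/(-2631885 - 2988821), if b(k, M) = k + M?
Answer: 2500919/2810353 ≈ 0.88989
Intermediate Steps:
b(k, M) = M + k
(-5001813 + b(84, -109))/(-2631885 - 2988821) = (-5001813 + (-109 + 84))/(-2631885 - 2988821) = (-5001813 - 25)/(-5620706) = -5001838*(-1/5620706) = 2500919/2810353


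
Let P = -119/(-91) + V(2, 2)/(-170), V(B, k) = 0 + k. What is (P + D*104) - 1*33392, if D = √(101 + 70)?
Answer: -36896728/1105 + 312*√19 ≈ -32031.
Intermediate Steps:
V(B, k) = k
D = 3*√19 (D = √171 = 3*√19 ≈ 13.077)
P = 1432/1105 (P = -119/(-91) + 2/(-170) = -119*(-1/91) + 2*(-1/170) = 17/13 - 1/85 = 1432/1105 ≈ 1.2959)
(P + D*104) - 1*33392 = (1432/1105 + (3*√19)*104) - 1*33392 = (1432/1105 + 312*√19) - 33392 = -36896728/1105 + 312*√19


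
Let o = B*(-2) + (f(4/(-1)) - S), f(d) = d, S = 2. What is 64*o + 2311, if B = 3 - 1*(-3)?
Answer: 1159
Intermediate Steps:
B = 6 (B = 3 + 3 = 6)
o = -18 (o = 6*(-2) + (4/(-1) - 1*2) = -12 + (4*(-1) - 2) = -12 + (-4 - 2) = -12 - 6 = -18)
64*o + 2311 = 64*(-18) + 2311 = -1152 + 2311 = 1159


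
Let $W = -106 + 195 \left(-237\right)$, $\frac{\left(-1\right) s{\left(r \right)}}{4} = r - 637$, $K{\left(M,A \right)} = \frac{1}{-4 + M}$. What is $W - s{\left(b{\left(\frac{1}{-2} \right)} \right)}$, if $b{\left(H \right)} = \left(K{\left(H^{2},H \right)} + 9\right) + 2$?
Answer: $- \frac{732391}{15} \approx -48826.0$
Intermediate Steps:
$b{\left(H \right)} = 11 + \frac{1}{-4 + H^{2}}$ ($b{\left(H \right)} = \left(\frac{1}{-4 + H^{2}} + 9\right) + 2 = \left(9 + \frac{1}{-4 + H^{2}}\right) + 2 = 11 + \frac{1}{-4 + H^{2}}$)
$s{\left(r \right)} = 2548 - 4 r$ ($s{\left(r \right)} = - 4 \left(r - 637\right) = - 4 \left(-637 + r\right) = 2548 - 4 r$)
$W = -46321$ ($W = -106 - 46215 = -46321$)
$W - s{\left(b{\left(\frac{1}{-2} \right)} \right)} = -46321 - \left(2548 - 4 \frac{-43 + 11 \left(\frac{1}{-2}\right)^{2}}{-4 + \left(\frac{1}{-2}\right)^{2}}\right) = -46321 - \left(2548 - 4 \frac{-43 + 11 \left(- \frac{1}{2}\right)^{2}}{-4 + \left(- \frac{1}{2}\right)^{2}}\right) = -46321 - \left(2548 - 4 \frac{-43 + 11 \cdot \frac{1}{4}}{-4 + \frac{1}{4}}\right) = -46321 - \left(2548 - 4 \frac{-43 + \frac{11}{4}}{- \frac{15}{4}}\right) = -46321 - \left(2548 - 4 \left(\left(- \frac{4}{15}\right) \left(- \frac{161}{4}\right)\right)\right) = -46321 - \left(2548 - \frac{644}{15}\right) = -46321 - \frac{37576}{15} = - \frac{732391}{15}$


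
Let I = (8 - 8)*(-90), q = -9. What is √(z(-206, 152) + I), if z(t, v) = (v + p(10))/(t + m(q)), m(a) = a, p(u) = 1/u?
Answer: 39*I*√86/430 ≈ 0.8411*I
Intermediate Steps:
z(t, v) = (⅒ + v)/(-9 + t) (z(t, v) = (v + 1/10)/(t - 9) = (v + ⅒)/(-9 + t) = (⅒ + v)/(-9 + t))
I = 0 (I = 0*(-90) = 0)
√(z(-206, 152) + I) = √((⅒ + 152)/(-9 - 206) + 0) = √((1521/10)/(-215) + 0) = √(-1/215*1521/10 + 0) = √(-1521/2150 + 0) = √(-1521/2150) = 39*I*√86/430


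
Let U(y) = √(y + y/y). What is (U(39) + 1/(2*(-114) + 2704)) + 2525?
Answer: 6251901/2476 + 2*√10 ≈ 2531.3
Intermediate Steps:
U(y) = √(1 + y) (U(y) = √(y + 1) = √(1 + y))
(U(39) + 1/(2*(-114) + 2704)) + 2525 = (√(1 + 39) + 1/(2*(-114) + 2704)) + 2525 = (√40 + 1/(-228 + 2704)) + 2525 = (2*√10 + 1/2476) + 2525 = (1/2476 + 2*√10) + 2525 = 6251901/2476 + 2*√10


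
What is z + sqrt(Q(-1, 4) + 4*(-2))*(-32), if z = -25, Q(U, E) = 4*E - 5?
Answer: -25 - 32*sqrt(3) ≈ -80.426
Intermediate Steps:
Q(U, E) = -5 + 4*E
z + sqrt(Q(-1, 4) + 4*(-2))*(-32) = -25 + sqrt((-5 + 4*4) + 4*(-2))*(-32) = -25 + sqrt((-5 + 16) - 8)*(-32) = -25 + sqrt(11 - 8)*(-32) = -25 + sqrt(3)*(-32) = -25 - 32*sqrt(3)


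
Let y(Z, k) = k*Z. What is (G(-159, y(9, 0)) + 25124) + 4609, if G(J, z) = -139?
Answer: 29594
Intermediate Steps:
y(Z, k) = Z*k
(G(-159, y(9, 0)) + 25124) + 4609 = (-139 + 25124) + 4609 = 24985 + 4609 = 29594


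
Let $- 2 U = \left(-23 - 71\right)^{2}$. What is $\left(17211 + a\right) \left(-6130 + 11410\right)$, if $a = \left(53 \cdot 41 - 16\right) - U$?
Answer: $125590080$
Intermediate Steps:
$U = -4418$ ($U = - \frac{\left(-23 - 71\right)^{2}}{2} = - \frac{\left(-94\right)^{2}}{2} = \left(- \frac{1}{2}\right) 8836 = -4418$)
$a = 6575$ ($a = \left(53 \cdot 41 - 16\right) - -4418 = \left(2173 - 16\right) + 4418 = 2157 + 4418 = 6575$)
$\left(17211 + a\right) \left(-6130 + 11410\right) = \left(17211 + 6575\right) \left(-6130 + 11410\right) = 23786 \cdot 5280 = 125590080$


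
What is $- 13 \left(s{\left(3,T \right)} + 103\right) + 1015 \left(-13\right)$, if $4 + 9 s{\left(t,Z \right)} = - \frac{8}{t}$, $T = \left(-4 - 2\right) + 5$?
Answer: $- \frac{392158}{27} \approx -14524.0$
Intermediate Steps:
$T = -1$ ($T = -6 + 5 = -1$)
$s{\left(t,Z \right)} = - \frac{4}{9} - \frac{8}{9 t}$ ($s{\left(t,Z \right)} = - \frac{4}{9} + \frac{\left(-8\right) \frac{1}{t}}{9} = - \frac{4}{9} - \frac{8}{9 t}$)
$- 13 \left(s{\left(3,T \right)} + 103\right) + 1015 \left(-13\right) = - 13 \left(\frac{4 \left(-2 - 3\right)}{9 \cdot 3} + 103\right) + 1015 \left(-13\right) = - 13 \left(\frac{4}{9} \cdot \frac{1}{3} \left(-2 - 3\right) + 103\right) - 13195 = - 13 \left(\frac{4}{9} \cdot \frac{1}{3} \left(-5\right) + 103\right) - 13195 = - 13 \left(- \frac{20}{27} + 103\right) - 13195 = \left(-13\right) \frac{2761}{27} - 13195 = - \frac{35893}{27} - 13195 = - \frac{392158}{27}$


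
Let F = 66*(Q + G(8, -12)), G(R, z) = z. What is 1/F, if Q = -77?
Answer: -1/5874 ≈ -0.00017024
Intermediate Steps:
F = -5874 (F = 66*(-77 - 12) = 66*(-89) = -5874)
1/F = 1/(-5874) = -1/5874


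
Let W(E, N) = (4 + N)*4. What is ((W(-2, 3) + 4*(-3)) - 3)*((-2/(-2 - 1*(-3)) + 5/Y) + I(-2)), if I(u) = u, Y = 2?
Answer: -39/2 ≈ -19.500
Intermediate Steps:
W(E, N) = 16 + 4*N
((W(-2, 3) + 4*(-3)) - 3)*((-2/(-2 - 1*(-3)) + 5/Y) + I(-2)) = (((16 + 4*3) + 4*(-3)) - 3)*((-2/(-2 - 1*(-3)) + 5/2) - 2) = (((16 + 12) - 12) - 3)*((-2/(-2 + 3) + 5*(1/2)) - 2) = ((28 - 12) - 3)*((-2/1 + 5/2) - 2) = (16 - 3)*((-2*1 + 5/2) - 2) = 13*((-2 + 5/2) - 2) = 13*(1/2 - 2) = 13*(-3/2) = -39/2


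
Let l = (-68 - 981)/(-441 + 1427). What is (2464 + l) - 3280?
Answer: -805625/986 ≈ -817.06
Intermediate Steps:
l = -1049/986 ≈ -1.0639
(2464 + l) - 3280 = (2464 - 1049/986) - 3280 = 2428455/986 - 3280 = -805625/986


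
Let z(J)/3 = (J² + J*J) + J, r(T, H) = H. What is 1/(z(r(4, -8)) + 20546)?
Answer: 1/20906 ≈ 4.7833e-5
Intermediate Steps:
z(J) = 3*J + 6*J² (z(J) = 3*((J² + J*J) + J) = 3*((J² + J²) + J) = 3*(2*J² + J) = 3*(J + 2*J²) = 3*J + 6*J²)
1/(z(r(4, -8)) + 20546) = 1/(3*(-8)*(1 + 2*(-8)) + 20546) = 1/(3*(-8)*(1 - 16) + 20546) = 1/(3*(-8)*(-15) + 20546) = 1/(360 + 20546) = 1/20906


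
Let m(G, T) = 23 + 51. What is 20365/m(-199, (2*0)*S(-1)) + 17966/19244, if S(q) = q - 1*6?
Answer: 49154193/178007 ≈ 276.14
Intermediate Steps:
S(q) = -6 + q (S(q) = q - 6 = -6 + q)
m(G, T) = 74
20365/m(-199, (2*0)*S(-1)) + 17966/19244 = 20365/74 + 17966/19244 = 20365*(1/74) + 17966*(1/19244) = 20365/74 + 8983/9622 = 49154193/178007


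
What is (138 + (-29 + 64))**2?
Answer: 29929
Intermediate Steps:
(138 + (-29 + 64))**2 = (138 + 35)**2 = 173**2 = 29929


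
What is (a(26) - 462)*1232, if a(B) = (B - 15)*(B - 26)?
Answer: -569184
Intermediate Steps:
a(B) = (-26 + B)*(-15 + B) (a(B) = (-15 + B)*(-26 + B) = (-26 + B)*(-15 + B))
(a(26) - 462)*1232 = ((390 + 26**2 - 41*26) - 462)*1232 = ((390 + 676 - 1066) - 462)*1232 = (0 - 462)*1232 = -462*1232 = -569184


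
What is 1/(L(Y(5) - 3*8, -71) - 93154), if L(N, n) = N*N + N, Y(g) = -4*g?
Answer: -1/91262 ≈ -1.0957e-5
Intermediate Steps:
L(N, n) = N + N² (L(N, n) = N² + N = N + N²)
1/(L(Y(5) - 3*8, -71) - 93154) = 1/((-4*5 - 3*8)*(1 + (-4*5 - 3*8)) - 93154) = 1/((-20 - 24)*(1 + (-20 - 24)) - 93154) = 1/(-44*(1 - 44) - 93154) = 1/(-44*(-43) - 93154) = 1/(1892 - 93154) = 1/(-91262) = -1/91262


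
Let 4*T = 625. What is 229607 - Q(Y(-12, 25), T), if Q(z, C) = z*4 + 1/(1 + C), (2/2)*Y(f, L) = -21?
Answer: 144475635/629 ≈ 2.2969e+5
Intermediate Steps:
Y(f, L) = -21
T = 625/4 (T = (1/4)*625 = 625/4 ≈ 156.25)
Q(z, C) = 1/(1 + C) + 4*z (Q(z, C) = 4*z + 1/(1 + C) = 1/(1 + C) + 4*z)
229607 - Q(Y(-12, 25), T) = 229607 - (1 + 4*(-21) + 4*(625/4)*(-21))/(1 + 625/4) = 229607 - (1 - 84 - 13125)/629/4 = 229607 - 4*(-13208)/629 = 229607 - 1*(-52832/629) = 229607 + 52832/629 = 144475635/629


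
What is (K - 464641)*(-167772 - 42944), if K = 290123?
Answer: 36773734888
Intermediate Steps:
(K - 464641)*(-167772 - 42944) = (290123 - 464641)*(-167772 - 42944) = -174518*(-210716) = 36773734888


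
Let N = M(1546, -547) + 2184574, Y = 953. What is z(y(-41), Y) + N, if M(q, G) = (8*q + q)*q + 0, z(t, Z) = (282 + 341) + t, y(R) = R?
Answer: 23696200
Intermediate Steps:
z(t, Z) = 623 + t
M(q, G) = 9*q² (M(q, G) = (9*q)*q + 0 = 9*q² + 0 = 9*q²)
N = 23695618 (N = 9*1546² + 2184574 = 9*2390116 + 2184574 = 21511044 + 2184574 = 23695618)
z(y(-41), Y) + N = (623 - 41) + 23695618 = 582 + 23695618 = 23696200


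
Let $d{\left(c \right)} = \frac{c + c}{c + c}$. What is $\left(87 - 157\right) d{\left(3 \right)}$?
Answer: $-70$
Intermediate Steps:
$d{\left(c \right)} = 1$ ($d{\left(c \right)} = \frac{2 c}{2 c} = 2 c \frac{1}{2 c} = 1$)
$\left(87 - 157\right) d{\left(3 \right)} = \left(87 - 157\right) 1 = \left(-70\right) 1 = -70$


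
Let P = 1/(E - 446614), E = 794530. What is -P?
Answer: -1/347916 ≈ -2.8743e-6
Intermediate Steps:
P = 1/347916 (P = 1/(794530 - 446614) = 1/347916 ≈ 2.8743e-6)
-P = -1*1/347916 = -1/347916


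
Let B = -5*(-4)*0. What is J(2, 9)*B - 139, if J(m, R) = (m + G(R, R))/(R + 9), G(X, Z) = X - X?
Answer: -139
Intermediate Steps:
G(X, Z) = 0
J(m, R) = m/(9 + R) (J(m, R) = (m + 0)/(R + 9) = m/(9 + R))
B = 0 (B = 20*0 = 0)
J(2, 9)*B - 139 = (2/(9 + 9))*0 - 139 = (2/18)*0 - 139 = (2*(1/18))*0 - 139 = (⅑)*0 - 139 = 0 - 139 = -139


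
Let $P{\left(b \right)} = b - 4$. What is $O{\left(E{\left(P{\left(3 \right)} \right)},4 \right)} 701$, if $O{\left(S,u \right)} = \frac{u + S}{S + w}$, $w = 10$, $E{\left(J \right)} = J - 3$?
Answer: $0$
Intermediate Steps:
$P{\left(b \right)} = -4 + b$
$E{\left(J \right)} = -3 + J$
$O{\left(S,u \right)} = \frac{S + u}{10 + S}$ ($O{\left(S,u \right)} = \frac{u + S}{S + 10} = \frac{S + u}{10 + S}$)
$O{\left(E{\left(P{\left(3 \right)} \right)},4 \right)} 701 = \frac{\left(-3 + \left(-4 + 3\right)\right) + 4}{10 + \left(-3 + \left(-4 + 3\right)\right)} 701 = \frac{\left(-3 - 1\right) + 4}{10 - 4} \cdot 701 = \frac{-4 + 4}{10 - 4} \cdot 701 = \frac{1}{6} \cdot 0 \cdot 701 = 0 \cdot 701 = 0$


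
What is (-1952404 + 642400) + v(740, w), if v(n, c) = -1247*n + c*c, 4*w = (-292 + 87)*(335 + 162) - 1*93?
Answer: 2590946985/4 ≈ 6.4774e+8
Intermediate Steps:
w = -50989/2 (w = ((-292 + 87)*(335 + 162) - 1*93)/4 = (-205*497 - 93)/4 = (-101885 - 93)/4 = (¼)*(-101978) = -50989/2 ≈ -25495.)
v(n, c) = c² - 1247*n (v(n, c) = -1247*n + c² = c² - 1247*n)
(-1952404 + 642400) + v(740, w) = (-1952404 + 642400) + ((-50989/2)² - 1247*740) = -1310004 + (2599878121/4 - 922780) = -1310004 + 2596187001/4 = 2590946985/4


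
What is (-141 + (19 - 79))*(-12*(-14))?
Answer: -33768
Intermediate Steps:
(-141 + (19 - 79))*(-12*(-14)) = (-141 - 60)*168 = -201*168 = -33768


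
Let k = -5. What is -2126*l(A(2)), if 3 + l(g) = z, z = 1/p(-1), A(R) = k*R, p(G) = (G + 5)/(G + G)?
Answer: 7441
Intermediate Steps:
p(G) = (5 + G)/(2*G) (p(G) = (5 + G)/((2*G)) = (5 + G)*(1/(2*G)) = (5 + G)/(2*G))
A(R) = -5*R
z = -½ (z = 1/((½)*(5 - 1)/(-1)) = 1/((½)*(-1)*4) = 1/(-2) = -½ ≈ -0.50000)
l(g) = -7/2 (l(g) = -3 - ½ = -7/2)
-2126*l(A(2)) = -2126*(-7/2) = 7441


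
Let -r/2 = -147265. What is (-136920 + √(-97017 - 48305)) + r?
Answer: 157610 + I*√145322 ≈ 1.5761e+5 + 381.21*I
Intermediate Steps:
r = 294530 (r = -2*(-147265) = 294530)
(-136920 + √(-97017 - 48305)) + r = (-136920 + √(-97017 - 48305)) + 294530 = (-136920 + √(-145322)) + 294530 = (-136920 + I*√145322) + 294530 = 157610 + I*√145322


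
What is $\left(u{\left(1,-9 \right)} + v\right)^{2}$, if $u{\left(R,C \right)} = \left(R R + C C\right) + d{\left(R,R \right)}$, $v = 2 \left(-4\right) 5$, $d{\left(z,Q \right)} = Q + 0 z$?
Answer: $1849$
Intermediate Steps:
$d{\left(z,Q \right)} = Q$ ($d{\left(z,Q \right)} = Q + 0 = Q$)
$v = -40$ ($v = \left(-8\right) 5 = -40$)
$u{\left(R,C \right)} = R + C^{2} + R^{2}$ ($u{\left(R,C \right)} = \left(R R + C C\right) + R = \left(R^{2} + C^{2}\right) + R = \left(C^{2} + R^{2}\right) + R = R + C^{2} + R^{2}$)
$\left(u{\left(1,-9 \right)} + v\right)^{2} = \left(\left(1 + \left(-9\right)^{2} + 1^{2}\right) - 40\right)^{2} = \left(\left(1 + 81 + 1\right) - 40\right)^{2} = \left(83 - 40\right)^{2} = 43^{2} = 1849$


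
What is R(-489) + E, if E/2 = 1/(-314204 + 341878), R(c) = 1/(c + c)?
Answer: -12859/13532586 ≈ -0.00095022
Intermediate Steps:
R(c) = 1/(2*c)
E = 1/13837 (E = 2/(-314204 + 341878) = 2/27674 = 2*(1/27674) = 1/13837 ≈ 7.2270e-5)
R(-489) + E = (½)/(-489) + 1/13837 = (½)*(-1/489) + 1/13837 = -1/978 + 1/13837 = -12859/13532586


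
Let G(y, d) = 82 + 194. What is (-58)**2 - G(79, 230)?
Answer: 3088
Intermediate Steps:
G(y, d) = 276
(-58)**2 - G(79, 230) = (-58)**2 - 1*276 = 3364 - 276 = 3088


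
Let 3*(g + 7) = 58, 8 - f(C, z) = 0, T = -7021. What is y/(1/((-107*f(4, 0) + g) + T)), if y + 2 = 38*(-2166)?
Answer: 1942022140/3 ≈ 6.4734e+8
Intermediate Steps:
f(C, z) = 8 (f(C, z) = 8 - 1*0 = 8 + 0 = 8)
g = 37/3 (g = -7 + (1/3)*58 = -7 + 58/3 = 37/3 ≈ 12.333)
y = -82310 (y = -2 + 38*(-2166) = -2 - 82308 = -82310)
y/(1/((-107*f(4, 0) + g) + T)) = -(-1730650060/3 - 70457360) = -82310/(1/((-856 + 37/3) - 7021)) = -82310/(1/(-2531/3 - 7021)) = -82310/(1/(-23594/3)) = -82310/(-3/23594) = -82310*(-23594/3) = 1942022140/3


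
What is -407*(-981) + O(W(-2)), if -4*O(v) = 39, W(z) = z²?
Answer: 1597029/4 ≈ 3.9926e+5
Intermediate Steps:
O(v) = -39/4 (O(v) = -¼*39 = -39/4)
-407*(-981) + O(W(-2)) = -407*(-981) - 39/4 = 399267 - 39/4 = 1597029/4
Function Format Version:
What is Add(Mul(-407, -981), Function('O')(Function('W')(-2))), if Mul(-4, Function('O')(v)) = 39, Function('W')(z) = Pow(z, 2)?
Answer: Rational(1597029, 4) ≈ 3.9926e+5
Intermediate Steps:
Function('O')(v) = Rational(-39, 4) (Function('O')(v) = Mul(Rational(-1, 4), 39) = Rational(-39, 4))
Add(Mul(-407, -981), Function('O')(Function('W')(-2))) = Add(Mul(-407, -981), Rational(-39, 4)) = Add(399267, Rational(-39, 4)) = Rational(1597029, 4)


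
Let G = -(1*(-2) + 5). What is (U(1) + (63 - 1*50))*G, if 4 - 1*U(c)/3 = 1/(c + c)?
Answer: -141/2 ≈ -70.500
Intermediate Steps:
G = -3 (G = -(-2 + 5) = -1*3 = -3)
U(c) = 12 - 3/(2*c) (U(c) = 12 - 3/(c + c) = 12 - 3*1/(2*c) = 12 - 3/(2*c))
(U(1) + (63 - 1*50))*G = ((12 - 3/2/1) + (63 - 1*50))*(-3) = ((12 - 3/2*1) + (63 - 50))*(-3) = ((12 - 3/2) + 13)*(-3) = (21/2 + 13)*(-3) = (47/2)*(-3) = -141/2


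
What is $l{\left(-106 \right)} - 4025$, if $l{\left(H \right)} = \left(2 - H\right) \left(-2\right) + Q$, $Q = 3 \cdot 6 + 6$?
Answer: $-4217$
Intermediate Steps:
$Q = 24$ ($Q = 18 + 6 = 24$)
$l{\left(H \right)} = 20 + 2 H$ ($l{\left(H \right)} = \left(2 - H\right) \left(-2\right) + 24 = \left(-4 + 2 H\right) + 24 = 20 + 2 H$)
$l{\left(-106 \right)} - 4025 = \left(20 + 2 \left(-106\right)\right) - 4025 = \left(20 - 212\right) - 4025 = -192 - 4025 = -4217$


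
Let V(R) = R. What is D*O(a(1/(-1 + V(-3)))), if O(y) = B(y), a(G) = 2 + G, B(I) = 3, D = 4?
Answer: 12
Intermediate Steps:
O(y) = 3
D*O(a(1/(-1 + V(-3)))) = 4*3 = 12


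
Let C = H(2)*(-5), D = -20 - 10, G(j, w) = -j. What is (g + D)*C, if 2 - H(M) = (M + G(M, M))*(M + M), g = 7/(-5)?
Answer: 314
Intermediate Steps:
g = -7/5 (g = 7*(-⅕) = -7/5 ≈ -1.4000)
D = -30
H(M) = 2 (H(M) = 2 - (M - M)*(M + M) = 2 - 0*2*M = 2 - 1*0 = 2 + 0 = 2)
C = -10 (C = 2*(-5) = -10)
(g + D)*C = (-7/5 - 30)*(-10) = -157/5*(-10) = 314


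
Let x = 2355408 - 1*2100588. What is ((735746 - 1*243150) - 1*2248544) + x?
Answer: -1501128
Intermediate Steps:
x = 254820 (x = 2355408 - 2100588 = 254820)
((735746 - 1*243150) - 1*2248544) + x = ((735746 - 1*243150) - 1*2248544) + 254820 = ((735746 - 243150) - 2248544) + 254820 = (492596 - 2248544) + 254820 = -1755948 + 254820 = -1501128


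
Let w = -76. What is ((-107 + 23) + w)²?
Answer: 25600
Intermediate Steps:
((-107 + 23) + w)² = ((-107 + 23) - 76)² = (-84 - 76)² = (-160)² = 25600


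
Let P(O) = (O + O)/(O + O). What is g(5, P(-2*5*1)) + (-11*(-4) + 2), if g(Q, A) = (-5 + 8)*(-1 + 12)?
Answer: 79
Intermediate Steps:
P(O) = 1 (P(O) = (2*O)/((2*O)) = (2*O)*(1/(2*O)) = 1)
g(Q, A) = 33 (g(Q, A) = 3*11 = 33)
g(5, P(-2*5*1)) + (-11*(-4) + 2) = 33 + (-11*(-4) + 2) = 33 + (44 + 2) = 33 + 46 = 79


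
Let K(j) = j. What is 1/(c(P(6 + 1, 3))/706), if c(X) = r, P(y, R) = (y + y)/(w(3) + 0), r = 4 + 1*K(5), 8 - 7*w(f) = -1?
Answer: 706/9 ≈ 78.444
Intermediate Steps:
w(f) = 9/7 (w(f) = 8/7 - ⅐*(-1) = 8/7 + ⅐ = 9/7)
r = 9 (r = 4 + 1*5 = 4 + 5 = 9)
P(y, R) = 14*y/9 (P(y, R) = (y + y)/(9/7 + 0) = (2*y)/(9/7) = (2*y)*(7/9) = 14*y/9)
c(X) = 9
1/(c(P(6 + 1, 3))/706) = 1/(9/706) = 706/9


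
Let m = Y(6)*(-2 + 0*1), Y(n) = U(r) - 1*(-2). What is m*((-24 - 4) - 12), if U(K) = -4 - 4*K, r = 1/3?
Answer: -800/3 ≈ -266.67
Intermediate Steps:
r = 1/3 ≈ 0.33333
Y(n) = -10/3 (Y(n) = (-4 - 4*1/3) - 1*(-2) = (-4 - 4/3) + 2 = -16/3 + 2 = -10/3)
m = 20/3 (m = -10*(-2 + 0*1)/3 = -10*(-2 + 0)/3 = -10/3*(-2) = 20/3 ≈ 6.6667)
m*((-24 - 4) - 12) = 20*((-24 - 4) - 12)/3 = 20*(-28 - 12)/3 = (20/3)*(-40) = -800/3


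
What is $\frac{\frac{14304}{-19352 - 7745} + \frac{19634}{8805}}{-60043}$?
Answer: $- \frac{406075778}{14325604430655} \approx -2.8346 \cdot 10^{-5}$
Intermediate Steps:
$\frac{\frac{14304}{-19352 - 7745} + \frac{19634}{8805}}{-60043} = \left(\frac{14304}{-27097} + 19634 \cdot \frac{1}{8805}\right) \left(- \frac{1}{60043}\right) = \left(14304 \left(- \frac{1}{27097}\right) + \frac{19634}{8805}\right) \left(- \frac{1}{60043}\right) = \left(- \frac{14304}{27097} + \frac{19634}{8805}\right) \left(- \frac{1}{60043}\right) = \frac{406075778}{238589085} \left(- \frac{1}{60043}\right) = - \frac{406075778}{14325604430655}$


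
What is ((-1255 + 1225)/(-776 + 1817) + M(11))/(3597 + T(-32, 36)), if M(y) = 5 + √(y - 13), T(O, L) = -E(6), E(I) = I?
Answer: 575/415359 + I*√2/3591 ≈ 0.0013843 + 0.00039382*I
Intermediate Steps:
T(O, L) = -6 (T(O, L) = -1*6 = -6)
M(y) = 5 + √(-13 + y)
((-1255 + 1225)/(-776 + 1817) + M(11))/(3597 + T(-32, 36)) = ((-1255 + 1225)/(-776 + 1817) + (5 + √(-13 + 11)))/(3597 - 6) = (-30/1041 + (5 + √(-2)))/3591 = (-30*1/1041 + (5 + I*√2))*(1/3591) = (-10/347 + (5 + I*√2))*(1/3591) = (1725/347 + I*√2)*(1/3591) = 575/415359 + I*√2/3591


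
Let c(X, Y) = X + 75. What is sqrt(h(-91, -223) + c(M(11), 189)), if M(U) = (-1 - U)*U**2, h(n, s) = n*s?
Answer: 2*sqrt(4729) ≈ 137.54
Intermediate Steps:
M(U) = U**2*(-1 - U)
c(X, Y) = 75 + X
sqrt(h(-91, -223) + c(M(11), 189)) = sqrt(-91*(-223) + (75 + 11**2*(-1 - 1*11))) = sqrt(20293 + (75 + 121*(-1 - 11))) = sqrt(20293 + (75 + 121*(-12))) = sqrt(20293 + (75 - 1452)) = sqrt(20293 - 1377) = sqrt(18916) = 2*sqrt(4729)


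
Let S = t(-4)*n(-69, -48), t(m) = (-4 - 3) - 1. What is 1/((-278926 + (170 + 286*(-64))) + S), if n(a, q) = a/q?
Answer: -2/594143 ≈ -3.3662e-6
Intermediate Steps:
t(m) = -8 (t(m) = -7 - 1 = -8)
S = -23/2 (S = -(-552)/(-48) = -(-552)*(-1)/48 = -8*23/16 = -23/2 ≈ -11.500)
1/((-278926 + (170 + 286*(-64))) + S) = 1/((-278926 + (170 + 286*(-64))) - 23/2) = 1/((-278926 + (170 - 18304)) - 23/2) = 1/((-278926 - 18134) - 23/2) = 1/(-297060 - 23/2) = 1/(-594143/2) = -2/594143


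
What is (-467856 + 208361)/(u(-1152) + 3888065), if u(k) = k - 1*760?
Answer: -259495/3886153 ≈ -0.066774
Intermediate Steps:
u(k) = -760 + k (u(k) = k - 760 = -760 + k)
(-467856 + 208361)/(u(-1152) + 3888065) = (-467856 + 208361)/((-760 - 1152) + 3888065) = -259495/(-1912 + 3888065) = -259495/3886153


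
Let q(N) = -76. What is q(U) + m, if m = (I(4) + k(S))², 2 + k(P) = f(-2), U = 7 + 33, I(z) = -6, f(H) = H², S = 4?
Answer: -60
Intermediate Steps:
U = 40
k(P) = 2 (k(P) = -2 + (-2)² = -2 + 4 = 2)
m = 16 (m = (-6 + 2)² = (-4)² = 16)
q(U) + m = -76 + 16 = -60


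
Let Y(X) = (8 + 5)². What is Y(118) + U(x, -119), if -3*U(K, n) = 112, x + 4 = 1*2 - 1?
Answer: 395/3 ≈ 131.67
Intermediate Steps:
x = -3 (x = -4 + (1*2 - 1) = -4 + (2 - 1) = -4 + 1 = -3)
Y(X) = 169 (Y(X) = 13² = 169)
U(K, n) = -112/3 (U(K, n) = -⅓*112 = -112/3)
Y(118) + U(x, -119) = 169 - 112/3 = 395/3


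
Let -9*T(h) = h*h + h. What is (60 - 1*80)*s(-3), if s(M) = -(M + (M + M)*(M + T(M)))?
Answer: 380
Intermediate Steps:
T(h) = -h/9 - h**2/9 (T(h) = -(h*h + h)/9 = -(h**2 + h)/9 = -(h + h**2)/9 = -h/9 - h**2/9)
s(M) = -M - 2*M*(M - M*(1 + M)/9) (s(M) = -(M + (M + M)*(M - M*(1 + M)/9)) = -(M + (2*M)*(M - M*(1 + M)/9)) = -(M + 2*M*(M - M*(1 + M)/9)) = -M - 2*M*(M - M*(1 + M)/9))
(60 - 1*80)*s(-3) = (60 - 1*80)*((1/9)*(-3)*(-9 - 16*(-3) + 2*(-3)**2)) = (60 - 80)*((1/9)*(-3)*(-9 + 48 + 2*9)) = -20*(-3)*(-9 + 48 + 18)/9 = -20*(-3)*57/9 = -20*(-19) = 380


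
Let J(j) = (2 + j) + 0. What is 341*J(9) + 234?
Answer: 3985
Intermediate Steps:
J(j) = 2 + j
341*J(9) + 234 = 341*(2 + 9) + 234 = 341*11 + 234 = 3751 + 234 = 3985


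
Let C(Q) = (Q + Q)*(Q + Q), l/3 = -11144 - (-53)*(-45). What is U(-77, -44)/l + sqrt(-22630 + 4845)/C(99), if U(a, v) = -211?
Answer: 211/40587 + I*sqrt(17785)/39204 ≈ 0.0051987 + 0.0034017*I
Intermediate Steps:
l = -40587 (l = 3*(-11144 - (-53)*(-45)) = 3*(-11144 - 1*2385) = 3*(-11144 - 2385) = 3*(-13529) = -40587)
C(Q) = 4*Q**2 (C(Q) = (2*Q)*(2*Q) = 4*Q**2)
U(-77, -44)/l + sqrt(-22630 + 4845)/C(99) = -211/(-40587) + sqrt(-22630 + 4845)/((4*99**2)) = -211*(-1/40587) + sqrt(-17785)/((4*9801)) = 211/40587 + (I*sqrt(17785))/39204 = 211/40587 + (I*sqrt(17785))*(1/39204) = 211/40587 + I*sqrt(17785)/39204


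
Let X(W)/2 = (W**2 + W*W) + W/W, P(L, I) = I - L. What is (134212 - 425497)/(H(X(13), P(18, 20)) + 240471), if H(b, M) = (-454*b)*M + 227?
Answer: 291285/374926 ≈ 0.77691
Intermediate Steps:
X(W) = 2 + 4*W**2 (X(W) = 2*((W**2 + W*W) + W/W) = 2*((W**2 + W**2) + 1) = 2*(2*W**2 + 1) = 2*(1 + 2*W**2) = 2 + 4*W**2)
H(b, M) = 227 - 454*M*b (H(b, M) = -454*M*b + 227 = 227 - 454*M*b)
(134212 - 425497)/(H(X(13), P(18, 20)) + 240471) = (134212 - 425497)/((227 - 454*(20 - 1*18)*(2 + 4*13**2)) + 240471) = -291285/((227 - 454*(20 - 18)*(2 + 4*169)) + 240471) = -291285/((227 - 454*2*(2 + 676)) + 240471) = -291285/((227 - 454*2*678) + 240471) = -291285/((227 - 615624) + 240471) = -291285/(-615397 + 240471) = -291285/(-374926) = -291285*(-1/374926) = 291285/374926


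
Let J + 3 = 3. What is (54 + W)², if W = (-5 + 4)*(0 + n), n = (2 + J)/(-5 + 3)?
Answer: 3025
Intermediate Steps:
J = 0 (J = -3 + 3 = 0)
n = -1 (n = (2 + 0)/(-5 + 3) = 2/(-2) = 2*(-½) = -1)
W = 1 (W = (-5 + 4)*(0 - 1) = -1*(-1) = 1)
(54 + W)² = (54 + 1)² = 55² = 3025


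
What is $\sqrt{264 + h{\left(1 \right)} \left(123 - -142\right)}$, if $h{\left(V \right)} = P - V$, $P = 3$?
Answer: $\sqrt{794} \approx 28.178$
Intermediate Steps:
$h{\left(V \right)} = 3 - V$
$\sqrt{264 + h{\left(1 \right)} \left(123 - -142\right)} = \sqrt{264 + \left(3 - 1\right) \left(123 - -142\right)} = \sqrt{264 + \left(3 - 1\right) \left(123 + 142\right)} = \sqrt{264 + 2 \cdot 265} = \sqrt{264 + 530} = \sqrt{794}$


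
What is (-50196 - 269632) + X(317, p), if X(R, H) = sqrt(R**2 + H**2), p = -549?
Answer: -319828 + sqrt(401890) ≈ -3.1919e+5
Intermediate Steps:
X(R, H) = sqrt(H**2 + R**2)
(-50196 - 269632) + X(317, p) = (-50196 - 269632) + sqrt((-549)**2 + 317**2) = -319828 + sqrt(301401 + 100489) = -319828 + sqrt(401890)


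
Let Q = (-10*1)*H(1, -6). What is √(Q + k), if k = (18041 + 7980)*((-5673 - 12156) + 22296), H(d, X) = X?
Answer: 11*√960627 ≈ 10781.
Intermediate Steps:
Q = 60 (Q = -10*1*(-6) = -10*(-6) = 60)
k = 116235807 (k = 26021*(-17829 + 22296) = 26021*4467 = 116235807)
√(Q + k) = √(60 + 116235807) = √116235867 = 11*√960627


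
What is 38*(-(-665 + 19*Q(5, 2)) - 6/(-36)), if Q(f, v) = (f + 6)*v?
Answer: 28177/3 ≈ 9392.3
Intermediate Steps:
Q(f, v) = v*(6 + f) (Q(f, v) = (6 + f)*v = v*(6 + f))
38*(-(-665 + 19*Q(5, 2)) - 6/(-36)) = 38*(-(-665 + 38*(6 + 5)) - 6/(-36)) = 38*(-19/(1/(-35 + 2*11)) - 6*(-1/36)) = 38*(-19/(1/(-35 + 22)) + 1/6) = 38*(-19/(1/(-13)) + 1/6) = 38*(-19/(-1/13) + 1/6) = 38*(-19*(-13) + 1/6) = 38*(247 + 1/6) = 38*(1483/6) = 28177/3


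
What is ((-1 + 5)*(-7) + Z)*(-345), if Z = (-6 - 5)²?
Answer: -32085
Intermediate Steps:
Z = 121 (Z = (-11)² = 121)
((-1 + 5)*(-7) + Z)*(-345) = ((-1 + 5)*(-7) + 121)*(-345) = (4*(-7) + 121)*(-345) = (-28 + 121)*(-345) = 93*(-345) = -32085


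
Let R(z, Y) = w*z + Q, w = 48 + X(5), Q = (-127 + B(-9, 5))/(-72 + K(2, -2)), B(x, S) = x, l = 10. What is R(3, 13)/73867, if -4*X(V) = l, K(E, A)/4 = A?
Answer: 691/369335 ≈ 0.0018709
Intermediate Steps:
K(E, A) = 4*A
X(V) = -5/2 (X(V) = -¼*10 = -5/2)
Q = 17/10 (Q = (-127 - 9)/(-72 + 4*(-2)) = -136/(-72 - 8) = -136/(-80) = -136*(-1/80) = 17/10 ≈ 1.7000)
w = 91/2 (w = 48 - 5/2 = 91/2 ≈ 45.500)
R(z, Y) = 17/10 + 91*z/2 (R(z, Y) = 91*z/2 + 17/10 = 17/10 + 91*z/2)
R(3, 13)/73867 = (17/10 + (91/2)*3)/73867 = (17/10 + 273/2)*(1/73867) = (691/5)*(1/73867) = 691/369335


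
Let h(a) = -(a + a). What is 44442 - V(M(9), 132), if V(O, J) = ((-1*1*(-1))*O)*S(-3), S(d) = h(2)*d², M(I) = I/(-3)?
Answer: 44334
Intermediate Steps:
M(I) = -I/3 (M(I) = I*(-⅓) = -I/3)
h(a) = -2*a
S(d) = -4*d² (S(d) = (-2*2)*d² = -4*d²)
V(O, J) = -36*O (V(O, J) = ((-1*1*(-1))*O)*(-4*(-3)²) = ((-1*(-1))*O)*(-4*9) = (1*O)*(-36) = O*(-36) = -36*O)
44442 - V(M(9), 132) = 44442 - (-36)*(-⅓*9) = 44442 - (-36)*(-3) = 44442 - 1*108 = 44442 - 108 = 44334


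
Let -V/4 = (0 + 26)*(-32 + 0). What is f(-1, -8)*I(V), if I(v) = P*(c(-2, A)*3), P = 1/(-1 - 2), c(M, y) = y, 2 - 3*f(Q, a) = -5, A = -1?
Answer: 7/3 ≈ 2.3333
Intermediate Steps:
f(Q, a) = 7/3 (f(Q, a) = ⅔ - ⅓*(-5) = ⅔ + 5/3 = 7/3)
P = -⅓ (P = 1/(-3) = -⅓ ≈ -0.33333)
V = 3328 (V = -4*(0 + 26)*(-32 + 0) = -104*(-32) = -4*(-832) = 3328)
I(v) = 1 (I(v) = -(-1)*3/3 = -⅓*(-3) = 1)
f(-1, -8)*I(V) = (7/3)*1 = 7/3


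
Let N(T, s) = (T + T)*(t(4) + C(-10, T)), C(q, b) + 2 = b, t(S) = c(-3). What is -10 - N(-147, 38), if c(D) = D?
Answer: -44698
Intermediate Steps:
t(S) = -3
C(q, b) = -2 + b
N(T, s) = 2*T*(-5 + T) (N(T, s) = (T + T)*(-3 + (-2 + T)) = (2*T)*(-5 + T) = 2*T*(-5 + T))
-10 - N(-147, 38) = -10 - 2*(-147)*(-5 - 147) = -10 - 2*(-147)*(-152) = -10 - 1*44688 = -10 - 44688 = -44698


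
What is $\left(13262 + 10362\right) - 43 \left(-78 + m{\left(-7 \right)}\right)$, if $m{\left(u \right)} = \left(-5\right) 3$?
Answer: $27623$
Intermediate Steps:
$m{\left(u \right)} = -15$
$\left(13262 + 10362\right) - 43 \left(-78 + m{\left(-7 \right)}\right) = \left(13262 + 10362\right) - 43 \left(-78 - 15\right) = 23624 - -3999 = 23624 + 3999 = 27623$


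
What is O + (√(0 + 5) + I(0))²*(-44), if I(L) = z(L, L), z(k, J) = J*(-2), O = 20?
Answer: -200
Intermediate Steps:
z(k, J) = -2*J
I(L) = -2*L
O + (√(0 + 5) + I(0))²*(-44) = 20 + (√(0 + 5) - 2*0)²*(-44) = 20 + (√5 + 0)²*(-44) = 20 + (√5)²*(-44) = 20 + 5*(-44) = 20 - 220 = -200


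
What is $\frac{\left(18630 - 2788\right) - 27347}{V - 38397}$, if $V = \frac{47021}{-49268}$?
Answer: $\frac{566828340}{1891790417} \approx 0.29963$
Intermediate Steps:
$V = - \frac{47021}{49268}$ ($V = 47021 \left(- \frac{1}{49268}\right) = - \frac{47021}{49268} \approx -0.95439$)
$\frac{\left(18630 - 2788\right) - 27347}{V - 38397} = \frac{\left(18630 - 2788\right) - 27347}{- \frac{47021}{49268} - 38397} = \frac{\left(18630 - 2788\right) - 27347}{- \frac{1891790417}{49268}} = \left(15842 - 27347\right) \left(- \frac{49268}{1891790417}\right) = \left(-11505\right) \left(- \frac{49268}{1891790417}\right) = \frac{566828340}{1891790417}$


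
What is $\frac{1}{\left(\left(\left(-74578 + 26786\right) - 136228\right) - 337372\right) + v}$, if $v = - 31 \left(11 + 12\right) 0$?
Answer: $- \frac{1}{521392} \approx -1.9179 \cdot 10^{-6}$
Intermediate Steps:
$v = 0$ ($v = - 31 \cdot 23 \cdot 0 = \left(-31\right) 0 = 0$)
$\frac{1}{\left(\left(\left(-74578 + 26786\right) - 136228\right) - 337372\right) + v} = \frac{1}{\left(\left(\left(-74578 + 26786\right) - 136228\right) - 337372\right) + 0} = \frac{1}{\left(\left(-47792 - 136228\right) - 337372\right) + 0} = \frac{1}{\left(-184020 - 337372\right) + 0} = \frac{1}{-521392 + 0} = \frac{1}{-521392} = - \frac{1}{521392}$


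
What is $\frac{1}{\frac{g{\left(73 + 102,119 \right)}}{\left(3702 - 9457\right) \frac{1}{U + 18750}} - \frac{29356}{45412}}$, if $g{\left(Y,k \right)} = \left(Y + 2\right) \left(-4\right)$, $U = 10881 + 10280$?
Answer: $\frac{65336515}{320759348819} \approx 0.00020369$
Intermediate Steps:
$U = 21161$
$g{\left(Y,k \right)} = -8 - 4 Y$ ($g{\left(Y,k \right)} = \left(2 + Y\right) \left(-4\right) = -8 - 4 Y$)
$\frac{1}{\frac{g{\left(73 + 102,119 \right)}}{\left(3702 - 9457\right) \frac{1}{U + 18750}} - \frac{29356}{45412}} = \frac{1}{\frac{-8 - 4 \left(73 + 102\right)}{\left(3702 - 9457\right) \frac{1}{21161 + 18750}} - \frac{29356}{45412}} = \frac{1}{\frac{-8 - 700}{\left(-5755\right) \frac{1}{39911}} - \frac{7339}{11353}} = \frac{1}{- \frac{708}{- \frac{5755}{39911}} - \frac{7339}{11353}} = \frac{1}{\left(-708\right) \left(- \frac{39911}{5755}\right) - \frac{7339}{11353}} = \frac{1}{\frac{28256988}{5755} - \frac{7339}{11353}} = \frac{1}{\frac{320759348819}{65336515}} = \frac{65336515}{320759348819}$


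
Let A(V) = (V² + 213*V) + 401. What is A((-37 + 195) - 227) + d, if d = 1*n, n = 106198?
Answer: 96663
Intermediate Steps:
A(V) = 401 + V² + 213*V
d = 106198 (d = 1*106198 = 106198)
A((-37 + 195) - 227) + d = (401 + ((-37 + 195) - 227)² + 213*((-37 + 195) - 227)) + 106198 = (401 + (158 - 227)² + 213*(158 - 227)) + 106198 = (401 + (-69)² + 213*(-69)) + 106198 = (401 + 4761 - 14697) + 106198 = -9535 + 106198 = 96663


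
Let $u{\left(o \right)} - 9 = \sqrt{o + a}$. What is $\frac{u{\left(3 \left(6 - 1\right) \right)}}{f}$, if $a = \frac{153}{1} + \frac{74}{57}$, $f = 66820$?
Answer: $\frac{9}{66820} + \frac{\sqrt{22002}}{761748} \approx 0.00032941$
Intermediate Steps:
$a = \frac{8795}{57}$ ($a = 153 \cdot 1 + 74 \cdot \frac{1}{57} = 153 + \frac{74}{57} = \frac{8795}{57} \approx 154.3$)
$u{\left(o \right)} = 9 + \sqrt{\frac{8795}{57} + o}$ ($u{\left(o \right)} = 9 + \sqrt{o + \frac{8795}{57}} = 9 + \sqrt{\frac{8795}{57} + o}$)
$\frac{u{\left(3 \left(6 - 1\right) \right)}}{f} = \frac{9 + \frac{\sqrt{501315 + 3249 \cdot 3 \left(6 - 1\right)}}{57}}{66820} = \left(9 + \frac{\sqrt{501315 + 3249 \cdot 3 \cdot 5}}{57}\right) \frac{1}{66820} = \left(9 + \frac{\sqrt{501315 + 3249 \cdot 15}}{57}\right) \frac{1}{66820} = \left(9 + \frac{\sqrt{501315 + 48735}}{57}\right) \frac{1}{66820} = \left(9 + \frac{\sqrt{550050}}{57}\right) \frac{1}{66820} = \left(9 + \frac{5 \sqrt{22002}}{57}\right) \frac{1}{66820} = \frac{9}{66820} + \frac{\sqrt{22002}}{761748}$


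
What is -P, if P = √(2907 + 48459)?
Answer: -√51366 ≈ -226.64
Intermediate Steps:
P = √51366 ≈ 226.64
-P = -√51366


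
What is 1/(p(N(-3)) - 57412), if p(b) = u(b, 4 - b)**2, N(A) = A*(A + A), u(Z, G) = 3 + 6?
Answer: -1/57331 ≈ -1.7443e-5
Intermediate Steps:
u(Z, G) = 9
N(A) = 2*A**2 (N(A) = A*(2*A) = 2*A**2)
p(b) = 81 (p(b) = 9**2 = 81)
1/(p(N(-3)) - 57412) = 1/(81 - 57412) = 1/(-57331) = -1/57331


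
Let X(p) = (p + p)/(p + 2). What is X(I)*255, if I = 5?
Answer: 2550/7 ≈ 364.29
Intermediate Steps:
X(p) = 2*p/(2 + p) (X(p) = (2*p)/(2 + p) = 2*p/(2 + p))
X(I)*255 = (2*5/(2 + 5))*255 = (2*5/7)*255 = (2*5*(⅐))*255 = (10/7)*255 = 2550/7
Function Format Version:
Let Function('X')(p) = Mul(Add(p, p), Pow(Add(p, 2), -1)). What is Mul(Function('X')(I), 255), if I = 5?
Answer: Rational(2550, 7) ≈ 364.29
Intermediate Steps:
Function('X')(p) = Mul(2, p, Pow(Add(2, p), -1)) (Function('X')(p) = Mul(Mul(2, p), Pow(Add(2, p), -1)) = Mul(2, p, Pow(Add(2, p), -1)))
Mul(Function('X')(I), 255) = Mul(Mul(2, 5, Pow(Add(2, 5), -1)), 255) = Mul(Mul(2, 5, Pow(7, -1)), 255) = Mul(Mul(2, 5, Rational(1, 7)), 255) = Mul(Rational(10, 7), 255) = Rational(2550, 7)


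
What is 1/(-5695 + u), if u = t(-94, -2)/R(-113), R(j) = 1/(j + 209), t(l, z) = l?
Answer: -1/14719 ≈ -6.7939e-5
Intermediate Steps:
R(j) = 1/(209 + j)
u = -9024 (u = -94/(1/(209 - 113)) = -94/(1/96) = -94/1/96 = -94*96 = -9024)
1/(-5695 + u) = 1/(-5695 - 9024) = 1/(-14719) = -1/14719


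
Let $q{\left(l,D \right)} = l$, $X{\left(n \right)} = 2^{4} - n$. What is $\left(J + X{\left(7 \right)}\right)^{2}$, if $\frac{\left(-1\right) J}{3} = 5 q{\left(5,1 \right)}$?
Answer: $4356$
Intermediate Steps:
$X{\left(n \right)} = 16 - n$
$J = -75$ ($J = - 3 \cdot 5 \cdot 5 = \left(-3\right) 25 = -75$)
$\left(J + X{\left(7 \right)}\right)^{2} = \left(-75 + \left(16 - 7\right)\right)^{2} = \left(-75 + 9\right)^{2} = \left(-66\right)^{2} = 4356$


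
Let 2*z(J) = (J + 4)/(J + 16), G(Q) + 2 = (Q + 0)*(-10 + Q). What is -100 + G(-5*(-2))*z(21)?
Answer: -3725/37 ≈ -100.68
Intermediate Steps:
G(Q) = -2 + Q*(-10 + Q) (G(Q) = -2 + (Q + 0)*(-10 + Q) = -2 + Q*(-10 + Q))
z(J) = (4 + J)/(2*(16 + J)) (z(J) = ((J + 4)/(J + 16))/2 = ((4 + J)/(16 + J))/2 = (4 + J)/(2*(16 + J)))
-100 + G(-5*(-2))*z(21) = -100 + (-2 + (-5*(-2))² - (-50)*(-2))*((4 + 21)/(2*(16 + 21))) = -100 + (-2 + 10² - 10*10)*((½)*25/37) = -100 + (-2 + 100 - 100)*((½)*(1/37)*25) = -100 - 2*25/74 = -100 - 25/37 = -3725/37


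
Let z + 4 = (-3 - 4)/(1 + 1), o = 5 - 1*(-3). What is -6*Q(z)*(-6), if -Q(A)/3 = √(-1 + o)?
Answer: -108*√7 ≈ -285.74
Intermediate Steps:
o = 8 (o = 5 + 3 = 8)
z = -15/2 (z = -4 + (-3 - 4)/(1 + 1) = -4 - 7/2 = -15/2 ≈ -7.5000)
Q(A) = -3*√7 (Q(A) = -3*√(-1 + 8) = -3*√7)
-6*Q(z)*(-6) = -(-18)*√7*(-6) = (18*√7)*(-6) = -108*√7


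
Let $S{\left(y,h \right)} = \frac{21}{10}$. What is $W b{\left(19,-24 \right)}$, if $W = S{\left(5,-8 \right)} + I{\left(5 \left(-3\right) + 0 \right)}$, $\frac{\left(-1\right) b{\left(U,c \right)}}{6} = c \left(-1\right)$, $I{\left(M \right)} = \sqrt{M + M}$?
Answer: $- \frac{1512}{5} - 144 i \sqrt{30} \approx -302.4 - 788.72 i$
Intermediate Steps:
$S{\left(y,h \right)} = \frac{21}{10}$ ($S{\left(y,h \right)} = 21 \cdot \frac{1}{10} = \frac{21}{10}$)
$I{\left(M \right)} = \sqrt{2} \sqrt{M}$ ($I{\left(M \right)} = \sqrt{2 M} = \sqrt{2} \sqrt{M}$)
$b{\left(U,c \right)} = 6 c$ ($b{\left(U,c \right)} = - 6 c \left(-1\right) = - 6 \left(- c\right) = 6 c$)
$W = \frac{21}{10} + i \sqrt{30}$ ($W = \frac{21}{10} + \sqrt{2} \sqrt{5 \left(-3\right) + 0} = \frac{21}{10} + \sqrt{2} \sqrt{-15 + 0} = \frac{21}{10} + \sqrt{2} \sqrt{-15} = \frac{21}{10} + \sqrt{2} i \sqrt{15} = \frac{21}{10} + i \sqrt{30} \approx 2.1 + 5.4772 i$)
$W b{\left(19,-24 \right)} = \left(\frac{21}{10} + i \sqrt{30}\right) 6 \left(-24\right) = \left(\frac{21}{10} + i \sqrt{30}\right) \left(-144\right) = - \frac{1512}{5} - 144 i \sqrt{30}$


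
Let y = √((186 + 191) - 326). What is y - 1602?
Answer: -1602 + √51 ≈ -1594.9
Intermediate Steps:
y = √51 (y = √(377 - 326) = √51 ≈ 7.1414)
y - 1602 = √51 - 1602 = -1602 + √51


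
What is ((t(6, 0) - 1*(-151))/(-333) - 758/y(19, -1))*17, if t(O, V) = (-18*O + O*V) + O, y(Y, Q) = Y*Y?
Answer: -4591751/120213 ≈ -38.197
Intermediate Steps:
y(Y, Q) = Y²
t(O, V) = -17*O + O*V
((t(6, 0) - 1*(-151))/(-333) - 758/y(19, -1))*17 = ((6*(-17 + 0) - 1*(-151))/(-333) - 758/(19²))*17 = ((6*(-17) + 151)*(-1/333) - 758/361)*17 = ((-102 + 151)*(-1/333) - 758*1/361)*17 = (49*(-1/333) - 758/361)*17 = (-49/333 - 758/361)*17 = -270103/120213*17 = -4591751/120213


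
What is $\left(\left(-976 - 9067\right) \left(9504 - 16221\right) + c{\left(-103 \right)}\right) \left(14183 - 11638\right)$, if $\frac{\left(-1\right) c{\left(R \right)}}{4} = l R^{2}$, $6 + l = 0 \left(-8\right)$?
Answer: $172330722615$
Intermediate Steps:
$l = -6$ ($l = -6 + 0 \left(-8\right) = -6 + 0 = -6$)
$c{\left(R \right)} = 24 R^{2}$ ($c{\left(R \right)} = - 4 \left(- 6 R^{2}\right) = 24 R^{2}$)
$\left(\left(-976 - 9067\right) \left(9504 - 16221\right) + c{\left(-103 \right)}\right) \left(14183 - 11638\right) = \left(\left(-976 - 9067\right) \left(9504 - 16221\right) + 24 \left(-103\right)^{2}\right) \left(14183 - 11638\right) = \left(\left(-10043\right) \left(-6717\right) + 24 \cdot 10609\right) 2545 = \left(67458831 + 254616\right) 2545 = 67713447 \cdot 2545 = 172330722615$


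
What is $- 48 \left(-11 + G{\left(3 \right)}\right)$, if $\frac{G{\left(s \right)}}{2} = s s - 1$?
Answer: $-240$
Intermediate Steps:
$G{\left(s \right)} = -2 + 2 s^{2}$ ($G{\left(s \right)} = 2 \left(s s - 1\right) = 2 \left(s^{2} - 1\right) = 2 \left(-1 + s^{2}\right) = -2 + 2 s^{2}$)
$- 48 \left(-11 + G{\left(3 \right)}\right) = - 48 \left(-11 - \left(2 - 2 \cdot 3^{2}\right)\right) = - 48 \left(-11 + \left(-2 + 2 \cdot 9\right)\right) = - 48 \left(-11 + \left(-2 + 18\right)\right) = - 48 \left(-11 + 16\right) = \left(-48\right) 5 = -240$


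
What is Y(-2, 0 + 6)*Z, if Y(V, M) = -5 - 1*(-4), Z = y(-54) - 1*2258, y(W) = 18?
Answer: 2240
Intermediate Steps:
Z = -2240 (Z = 18 - 1*2258 = 18 - 2258 = -2240)
Y(V, M) = -1 (Y(V, M) = -5 + 4 = -1)
Y(-2, 0 + 6)*Z = -1*(-2240) = 2240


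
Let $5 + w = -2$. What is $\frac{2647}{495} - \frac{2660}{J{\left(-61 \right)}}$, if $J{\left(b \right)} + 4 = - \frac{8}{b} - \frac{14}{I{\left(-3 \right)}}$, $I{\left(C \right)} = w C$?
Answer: $\frac{24315311}{41085} \approx 591.83$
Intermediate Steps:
$w = -7$ ($w = -5 - 2 = -7$)
$I{\left(C \right)} = - 7 C$
$J{\left(b \right)} = - \frac{14}{3} - \frac{8}{b}$ ($J{\left(b \right)} = -4 - \left(\frac{2}{3} + \frac{8}{b}\right) = - \frac{14}{3} - \frac{8}{b}$)
$\frac{2647}{495} - \frac{2660}{J{\left(-61 \right)}} = \frac{2647}{495} - \frac{2660}{- \frac{14}{3} - \frac{8}{-61}} = 2647 \cdot \frac{1}{495} - \frac{2660}{- \frac{14}{3} - - \frac{8}{61}} = \frac{2647}{495} - \frac{2660}{- \frac{14}{3} + \frac{8}{61}} = \frac{2647}{495} - \frac{2660}{- \frac{830}{183}} = \frac{2647}{495} - - \frac{48678}{83} = \frac{2647}{495} + \frac{48678}{83} = \frac{24315311}{41085}$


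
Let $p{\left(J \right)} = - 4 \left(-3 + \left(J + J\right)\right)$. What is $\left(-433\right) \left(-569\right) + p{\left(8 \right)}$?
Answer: $246325$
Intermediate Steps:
$p{\left(J \right)} = 12 - 8 J$ ($p{\left(J \right)} = - 4 \left(-3 + 2 J\right) = 12 - 8 J$)
$\left(-433\right) \left(-569\right) + p{\left(8 \right)} = \left(-433\right) \left(-569\right) + \left(12 - 64\right) = 246377 + \left(12 - 64\right) = 246377 - 52 = 246325$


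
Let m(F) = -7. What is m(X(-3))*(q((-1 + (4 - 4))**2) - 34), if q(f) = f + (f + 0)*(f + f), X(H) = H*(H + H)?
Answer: 217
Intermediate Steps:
X(H) = 2*H**2 (X(H) = H*(2*H) = 2*H**2)
q(f) = f + 2*f**2 (q(f) = f + f*(2*f) = f + 2*f**2)
m(X(-3))*(q((-1 + (4 - 4))**2) - 34) = -7*((-1 + (4 - 4))**2*(1 + 2*(-1 + (4 - 4))**2) - 34) = -7*((-1 + 0)**2*(1 + 2*(-1 + 0)**2) - 34) = -7*((-1)**2*(1 + 2*(-1)**2) - 34) = -7*(1*(1 + 2*1) - 34) = -7*(1*(1 + 2) - 34) = -7*(1*3 - 34) = -7*(3 - 34) = -7*(-31) = 217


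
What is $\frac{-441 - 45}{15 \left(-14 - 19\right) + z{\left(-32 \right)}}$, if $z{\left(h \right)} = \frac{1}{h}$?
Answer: $\frac{15552}{15841} \approx 0.98176$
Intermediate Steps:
$\frac{-441 - 45}{15 \left(-14 - 19\right) + z{\left(-32 \right)}} = \frac{-441 - 45}{15 \left(-14 - 19\right) + \frac{1}{-32}} = - \frac{486}{15 \left(-33\right) - \frac{1}{32}} = - \frac{486}{-495 - \frac{1}{32}} = - \frac{486}{- \frac{15841}{32}} = \left(-486\right) \left(- \frac{32}{15841}\right) = \frac{15552}{15841}$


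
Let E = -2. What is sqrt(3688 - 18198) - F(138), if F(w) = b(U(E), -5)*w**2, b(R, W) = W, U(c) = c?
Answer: 95220 + I*sqrt(14510) ≈ 95220.0 + 120.46*I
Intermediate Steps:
F(w) = -5*w**2
sqrt(3688 - 18198) - F(138) = sqrt(3688 - 18198) - (-5)*138**2 = sqrt(-14510) - (-5)*19044 = I*sqrt(14510) - 1*(-95220) = I*sqrt(14510) + 95220 = 95220 + I*sqrt(14510)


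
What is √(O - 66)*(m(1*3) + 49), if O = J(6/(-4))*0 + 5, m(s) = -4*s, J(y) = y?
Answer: 37*I*√61 ≈ 288.98*I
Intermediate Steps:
O = 5 (O = (6/(-4))*0 + 5 = (6*(-¼))*0 + 5 = -3/2*0 + 5 = 0 + 5 = 5)
√(O - 66)*(m(1*3) + 49) = √(5 - 66)*(-4*3 + 49) = √(-61)*(-4*3 + 49) = (I*√61)*(-12 + 49) = (I*√61)*37 = 37*I*√61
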